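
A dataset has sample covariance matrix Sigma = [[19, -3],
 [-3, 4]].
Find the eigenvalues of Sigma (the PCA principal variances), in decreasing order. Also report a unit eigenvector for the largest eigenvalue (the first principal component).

Step 1 — characteristic polynomial of 2×2 Sigma:
  det(Sigma - λI) = λ² - trace · λ + det = 0.
  trace = 19 + 4 = 23, det = 19·4 - (-3)² = 67.
Step 2 — discriminant:
  Δ = trace² - 4·det = 529 - 268 = 261.
Step 3 — eigenvalues:
  λ = (trace ± √Δ)/2 = (23 ± 16.1555)/2,
  λ_1 = 19.5777,  λ_2 = 3.4223.

Step 4 — unit eigenvector for λ_1: solve (Sigma - λ_1 I)v = 0. First row:
  (19 - 19.5777)·v_x + (-3)·v_y = 0, i.e. (-0.5777)·v_x + (-3)·v_y = 0,
  so v ∝ (b, λ_1 - a) = (-3, 0.5777); multiply by -1 so the first entry is positive: u = (3, -0.5777).
  ||u|| = √((3)² + (-0.5777)²) = √(9.3338) ≈ 3.0551,
  v_1 = u/||u|| ≈ (0.982, -0.1891) (||v_1|| = 1).

λ_1 = 19.5777,  λ_2 = 3.4223;  v_1 ≈ (0.982, -0.1891)


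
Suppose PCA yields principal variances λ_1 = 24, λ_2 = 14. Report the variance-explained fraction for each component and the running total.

Step 1 — total variance = trace(Sigma) = Σ λ_i = 24 + 14 = 38.

Step 2 — fraction explained by component i = λ_i / Σ λ:
  PC1: 24/38 = 0.6316
  PC2: 14/38 = 0.3684

Step 3 — cumulative fraction after k components = (λ_1 + ... + λ_k) / Σ λ:
  k = 1: 24/38 = 0.6316
  k = 2: (24 + 14)/38 = 38/38 = 1

Summary (fraction, with percent):

explained: PC1 0.6316 (63.16%), PC2 0.3684 (36.84%);  cumulative: 0.6316, 1


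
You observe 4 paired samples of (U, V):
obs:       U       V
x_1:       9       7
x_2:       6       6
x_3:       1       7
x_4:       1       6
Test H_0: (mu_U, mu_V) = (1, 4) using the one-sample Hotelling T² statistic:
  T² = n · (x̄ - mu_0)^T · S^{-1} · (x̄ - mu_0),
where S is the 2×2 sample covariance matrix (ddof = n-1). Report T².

Step 1 — sample mean vector:
  mean(U) = (9 + 6 + 1 + 1) / 4 = 17/4 = 4.25
  mean(V) = (7 + 6 + 7 + 6) / 4 = 26/4 = 6.5
  x̄ = (4.25, 6.5),  deviation x̄ - mu_0 = (4.25, 6.5) - (1, 4) = (3.25, 2.5).

Step 2 — sample covariance matrix, S[i,j] = (1/(n-1)) · Σ_k (x_{k,i} - mean_i) · (x_{k,j} - mean_j), divisor n-1 = 3:
  S[U,U] = ((4.75)·(4.75) + (1.75)·(1.75) + (-3.25)·(-3.25) + (-3.25)·(-3.25)) / 3 = 46.75/3 = 15.5833
  S[U,V] = ((4.75)·(0.5) + (1.75)·(-0.5) + (-3.25)·(0.5) + (-3.25)·(-0.5)) / 3 = 1.5/3 = 0.5
  S[V,V] = ((0.5)·(0.5) + (-0.5)·(-0.5) + (0.5)·(0.5) + (-0.5)·(-0.5)) / 3 = 1/3 = 0.3333
  S = [[15.5833, 0.5],
 [0.5, 0.3333]].

Step 3 — invert S. det(S) = 15.5833·0.3333 - (0.5)² = 4.9444.
  S^{-1} = (1/det) · [[d, -b], [-b, a]] = [[0.0674, -0.1011],
 [-0.1011, 3.1517]].

Step 4 — quadratic form (x̄ - mu_0)^T · S^{-1} · (x̄ - mu_0):
  S^{-1} · (x̄ - mu_0) = (-0.0337, 7.5506),
  (x̄ - mu_0)^T · [...] = (3.25)·(-0.0337) + (2.5)·(7.5506) = 18.7669.

Step 5 — scale by n: T² = 4 · 18.7669 = 75.0674.

T² ≈ 75.0674


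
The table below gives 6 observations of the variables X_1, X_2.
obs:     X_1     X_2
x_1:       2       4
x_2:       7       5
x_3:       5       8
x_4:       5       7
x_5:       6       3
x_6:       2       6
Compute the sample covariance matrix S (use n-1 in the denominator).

Step 1 — column means:
  mean(X_1) = (2 + 7 + 5 + 5 + 6 + 2) / 6 = 27/6 = 4.5
  mean(X_2) = (4 + 5 + 8 + 7 + 3 + 6) / 6 = 33/6 = 5.5

Step 2 — sample covariance S[i,j] = (1/(n-1)) · Σ_k (x_{k,i} - mean_i) · (x_{k,j} - mean_j), with n-1 = 5.
  S[X_1,X_1] = ((-2.5)·(-2.5) + (2.5)·(2.5) + (0.5)·(0.5) + (0.5)·(0.5) + (1.5)·(1.5) + (-2.5)·(-2.5)) / 5 = 21.5/5 = 4.3
  S[X_1,X_2] = ((-2.5)·(-1.5) + (2.5)·(-0.5) + (0.5)·(2.5) + (0.5)·(1.5) + (1.5)·(-2.5) + (-2.5)·(0.5)) / 5 = -0.5/5 = -0.1
  S[X_2,X_2] = ((-1.5)·(-1.5) + (-0.5)·(-0.5) + (2.5)·(2.5) + (1.5)·(1.5) + (-2.5)·(-2.5) + (0.5)·(0.5)) / 5 = 17.5/5 = 3.5

S is symmetric (S[j,i] = S[i,j]). Assembling:

S = [[4.3, -0.1],
 [-0.1, 3.5]]


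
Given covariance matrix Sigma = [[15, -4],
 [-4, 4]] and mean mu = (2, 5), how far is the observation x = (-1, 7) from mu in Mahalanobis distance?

Step 1 — centre the observation: (x - mu) = (-3, 2).

Step 2 — invert Sigma. det(Sigma) = 15·4 - (-4)² = 44.
  Sigma^{-1} = (1/det) · [[d, -b], [-b, a]] = [[0.0909, 0.0909],
 [0.0909, 0.3409]].

Step 3 — form the quadratic (x - mu)^T · Sigma^{-1} · (x - mu):
  Sigma^{-1} · (x - mu) = (-0.0909, 0.4091).
  (x - mu)^T · [Sigma^{-1} · (x - mu)] = (-3)·(-0.0909) + (2)·(0.4091) = 1.0909.

Step 4 — take square root: d = √(1.0909) ≈ 1.0445.

d(x, mu) = √(1.0909) ≈ 1.0445


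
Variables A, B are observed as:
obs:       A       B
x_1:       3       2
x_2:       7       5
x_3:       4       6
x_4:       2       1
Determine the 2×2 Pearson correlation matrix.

Step 1 — column means:
  mean(A) = (3 + 7 + 4 + 2) / 4 = 16/4 = 4
  mean(B) = (2 + 5 + 6 + 1) / 4 = 14/4 = 3.5

Step 2 — sample variances and covariances s[i,j] = (1/(n-1)) · Σ_k (x_{k,i} - mean_i) · (x_{k,j} - mean_j), with n-1 = 3:
  s[A,A] = ((-1)·(-1) + (3)·(3) + (0)·(0) + (-2)·(-2)) / 3 = 14/3 = 4.6667
  s[A,B] = ((-1)·(-1.5) + (3)·(1.5) + (0)·(2.5) + (-2)·(-2.5)) / 3 = 11/3 = 3.6667
  s[B,B] = ((-1.5)·(-1.5) + (1.5)·(1.5) + (2.5)·(2.5) + (-2.5)·(-2.5)) / 3 = 17/3 = 5.6667
  Sample standard deviations s_i = √(s[i,i]):
  s(A) = √(4.6667) = 2.1602
  s(B) = √(5.6667) = 2.3805

Step 3 — r_{ij} = s_{ij} / (s_i · s_j):
  r[A,A] = 1 (diagonal).
  r[A,B] = 3.6667 / (2.1602 · 2.3805) = 3.6667 / 5.1424 = 0.713
  r[B,B] = 1 (diagonal).

R is symmetric with unit diagonal. Assembling:

R = [[1, 0.713],
 [0.713, 1]]


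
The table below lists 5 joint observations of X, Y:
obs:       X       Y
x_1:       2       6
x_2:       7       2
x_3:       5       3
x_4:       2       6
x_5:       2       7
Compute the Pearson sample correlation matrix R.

Step 1 — column means:
  mean(X) = (2 + 7 + 5 + 2 + 2) / 5 = 18/5 = 3.6
  mean(Y) = (6 + 2 + 3 + 6 + 7) / 5 = 24/5 = 4.8

Step 2 — sample variances and covariances s[i,j] = (1/(n-1)) · Σ_k (x_{k,i} - mean_i) · (x_{k,j} - mean_j), with n-1 = 4:
  s[X,X] = ((-1.6)·(-1.6) + (3.4)·(3.4) + (1.4)·(1.4) + (-1.6)·(-1.6) + (-1.6)·(-1.6)) / 4 = 21.2/4 = 5.3
  s[X,Y] = ((-1.6)·(1.2) + (3.4)·(-2.8) + (1.4)·(-1.8) + (-1.6)·(1.2) + (-1.6)·(2.2)) / 4 = -19.4/4 = -4.85
  s[Y,Y] = ((1.2)·(1.2) + (-2.8)·(-2.8) + (-1.8)·(-1.8) + (1.2)·(1.2) + (2.2)·(2.2)) / 4 = 18.8/4 = 4.7
  Sample standard deviations s_i = √(s[i,i]):
  s(X) = √(5.3) = 2.3022
  s(Y) = √(4.7) = 2.1679

Step 3 — r_{ij} = s_{ij} / (s_i · s_j):
  r[X,X] = 1 (diagonal).
  r[X,Y] = -4.85 / (2.3022 · 2.1679) = -4.85 / 4.991 = -0.9718
  r[Y,Y] = 1 (diagonal).

R is symmetric with unit diagonal. Assembling:

R = [[1, -0.9718],
 [-0.9718, 1]]


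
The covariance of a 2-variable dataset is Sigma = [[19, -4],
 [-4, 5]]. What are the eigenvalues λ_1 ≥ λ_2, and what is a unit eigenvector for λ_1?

Step 1 — characteristic polynomial of 2×2 Sigma:
  det(Sigma - λI) = λ² - trace · λ + det = 0.
  trace = 19 + 5 = 24, det = 19·5 - (-4)² = 79.
Step 2 — discriminant:
  Δ = trace² - 4·det = 576 - 316 = 260.
Step 3 — eigenvalues:
  λ = (trace ± √Δ)/2 = (24 ± 16.1245)/2,
  λ_1 = 20.0623,  λ_2 = 3.9377.

Step 4 — unit eigenvector for λ_1: solve (Sigma - λ_1 I)v = 0. First row:
  (19 - 20.0623)·v_x + (-4)·v_y = 0, i.e. (-1.0623)·v_x + (-4)·v_y = 0,
  so v ∝ (b, λ_1 - a) = (-4, 1.0623); multiply by -1 so the first entry is positive: u = (4, -1.0623).
  ||u|| = √((4)² + (-1.0623)²) = √(17.1284) ≈ 4.1386,
  v_1 = u/||u|| ≈ (0.9665, -0.2567) (||v_1|| = 1).

λ_1 = 20.0623,  λ_2 = 3.9377;  v_1 ≈ (0.9665, -0.2567)


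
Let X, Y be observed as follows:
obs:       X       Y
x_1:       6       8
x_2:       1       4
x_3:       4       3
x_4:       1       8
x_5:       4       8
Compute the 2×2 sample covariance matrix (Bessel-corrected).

Step 1 — column means:
  mean(X) = (6 + 1 + 4 + 1 + 4) / 5 = 16/5 = 3.2
  mean(Y) = (8 + 4 + 3 + 8 + 8) / 5 = 31/5 = 6.2

Step 2 — sample covariance S[i,j] = (1/(n-1)) · Σ_k (x_{k,i} - mean_i) · (x_{k,j} - mean_j), with n-1 = 4.
  S[X,X] = ((2.8)·(2.8) + (-2.2)·(-2.2) + (0.8)·(0.8) + (-2.2)·(-2.2) + (0.8)·(0.8)) / 4 = 18.8/4 = 4.7
  S[X,Y] = ((2.8)·(1.8) + (-2.2)·(-2.2) + (0.8)·(-3.2) + (-2.2)·(1.8) + (0.8)·(1.8)) / 4 = 4.8/4 = 1.2
  S[Y,Y] = ((1.8)·(1.8) + (-2.2)·(-2.2) + (-3.2)·(-3.2) + (1.8)·(1.8) + (1.8)·(1.8)) / 4 = 24.8/4 = 6.2

S is symmetric (S[j,i] = S[i,j]). Assembling:

S = [[4.7, 1.2],
 [1.2, 6.2]]


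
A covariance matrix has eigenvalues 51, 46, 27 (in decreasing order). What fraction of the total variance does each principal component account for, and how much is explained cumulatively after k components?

Step 1 — total variance = trace(Sigma) = Σ λ_i = 51 + 46 + 27 = 124.

Step 2 — fraction explained by component i = λ_i / Σ λ:
  PC1: 51/124 = 0.4113
  PC2: 46/124 = 0.371
  PC3: 27/124 = 0.2177

Step 3 — cumulative fraction after k components = (λ_1 + ... + λ_k) / Σ λ:
  k = 1: 51/124 = 0.4113
  k = 2: (51 + 46)/124 = 97/124 = 0.7823
  k = 3: (51 + 46 + 27)/124 = 124/124 = 1

Summary (fraction, with percent):

explained: PC1 0.4113 (41.13%), PC2 0.371 (37.1%), PC3 0.2177 (21.77%);  cumulative: 0.4113, 0.7823, 1


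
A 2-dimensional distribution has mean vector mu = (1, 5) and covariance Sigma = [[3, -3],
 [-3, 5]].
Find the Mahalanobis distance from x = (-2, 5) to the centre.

Step 1 — centre the observation: (x - mu) = (-3, 0).

Step 2 — invert Sigma. det(Sigma) = 3·5 - (-3)² = 6.
  Sigma^{-1} = (1/det) · [[d, -b], [-b, a]] = [[0.8333, 0.5],
 [0.5, 0.5]].

Step 3 — form the quadratic (x - mu)^T · Sigma^{-1} · (x - mu):
  Sigma^{-1} · (x - mu) = (-2.5, -1.5).
  (x - mu)^T · [Sigma^{-1} · (x - mu)] = (-3)·(-2.5) + (0)·(-1.5) = 7.5.

Step 4 — take square root: d = √(7.5) ≈ 2.7386.

d(x, mu) = √(7.5) ≈ 2.7386


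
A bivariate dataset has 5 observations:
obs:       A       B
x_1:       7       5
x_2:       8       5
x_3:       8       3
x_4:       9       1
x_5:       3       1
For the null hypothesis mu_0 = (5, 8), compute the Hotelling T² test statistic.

Step 1 — sample mean vector:
  mean(A) = (7 + 8 + 8 + 9 + 3) / 5 = 35/5 = 7
  mean(B) = (5 + 5 + 3 + 1 + 1) / 5 = 15/5 = 3
  x̄ = (7, 3),  deviation x̄ - mu_0 = (7, 3) - (5, 8) = (2, -5).

Step 2 — sample covariance matrix, S[i,j] = (1/(n-1)) · Σ_k (x_{k,i} - mean_i) · (x_{k,j} - mean_j), divisor n-1 = 4:
  S[A,A] = ((0)·(0) + (1)·(1) + (1)·(1) + (2)·(2) + (-4)·(-4)) / 4 = 22/4 = 5.5
  S[A,B] = ((0)·(2) + (1)·(2) + (1)·(0) + (2)·(-2) + (-4)·(-2)) / 4 = 6/4 = 1.5
  S[B,B] = ((2)·(2) + (2)·(2) + (0)·(0) + (-2)·(-2) + (-2)·(-2)) / 4 = 16/4 = 4
  S = [[5.5, 1.5],
 [1.5, 4]].

Step 3 — invert S. det(S) = 5.5·4 - (1.5)² = 19.75.
  S^{-1} = (1/det) · [[d, -b], [-b, a]] = [[0.2025, -0.0759],
 [-0.0759, 0.2785]].

Step 4 — quadratic form (x̄ - mu_0)^T · S^{-1} · (x̄ - mu_0):
  S^{-1} · (x̄ - mu_0) = (0.7848, -1.5443),
  (x̄ - mu_0)^T · [...] = (2)·(0.7848) + (-5)·(-1.5443) = 9.2911.

Step 5 — scale by n: T² = 5 · 9.2911 = 46.4557.

T² ≈ 46.4557


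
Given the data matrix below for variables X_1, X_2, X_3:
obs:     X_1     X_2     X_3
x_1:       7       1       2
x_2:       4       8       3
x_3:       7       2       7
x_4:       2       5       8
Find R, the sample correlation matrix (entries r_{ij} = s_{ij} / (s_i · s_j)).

Step 1 — column means:
  mean(X_1) = (7 + 4 + 7 + 2) / 4 = 20/4 = 5
  mean(X_2) = (1 + 8 + 2 + 5) / 4 = 16/4 = 4
  mean(X_3) = (2 + 3 + 7 + 8) / 4 = 20/4 = 5

Step 2 — sample variances and covariances s[i,j] = (1/(n-1)) · Σ_k (x_{k,i} - mean_i) · (x_{k,j} - mean_j), with n-1 = 3:
  s[X_1,X_1] = ((2)·(2) + (-1)·(-1) + (2)·(2) + (-3)·(-3)) / 3 = 18/3 = 6
  s[X_1,X_2] = ((2)·(-3) + (-1)·(4) + (2)·(-2) + (-3)·(1)) / 3 = -17/3 = -5.6667
  s[X_1,X_3] = ((2)·(-3) + (-1)·(-2) + (2)·(2) + (-3)·(3)) / 3 = -9/3 = -3
  s[X_2,X_2] = ((-3)·(-3) + (4)·(4) + (-2)·(-2) + (1)·(1)) / 3 = 30/3 = 10
  s[X_2,X_3] = ((-3)·(-3) + (4)·(-2) + (-2)·(2) + (1)·(3)) / 3 = 0/3 = 0
  s[X_3,X_3] = ((-3)·(-3) + (-2)·(-2) + (2)·(2) + (3)·(3)) / 3 = 26/3 = 8.6667
  Sample standard deviations s_i = √(s[i,i]):
  s(X_1) = √(6) = 2.4495
  s(X_2) = √(10) = 3.1623
  s(X_3) = √(8.6667) = 2.9439

Step 3 — r_{ij} = s_{ij} / (s_i · s_j):
  r[X_1,X_1] = 1 (diagonal).
  r[X_1,X_2] = -5.6667 / (2.4495 · 3.1623) = -5.6667 / 7.746 = -0.7316
  r[X_1,X_3] = -3 / (2.4495 · 2.9439) = -3 / 7.2111 = -0.416
  r[X_2,X_2] = 1 (diagonal).
  r[X_2,X_3] = 0 / (3.1623 · 2.9439) = 0 / 9.3095 = 0
  r[X_3,X_3] = 1 (diagonal).

R is symmetric with unit diagonal. Assembling:

R = [[1, -0.7316, -0.416],
 [-0.7316, 1, 0],
 [-0.416, 0, 1]]


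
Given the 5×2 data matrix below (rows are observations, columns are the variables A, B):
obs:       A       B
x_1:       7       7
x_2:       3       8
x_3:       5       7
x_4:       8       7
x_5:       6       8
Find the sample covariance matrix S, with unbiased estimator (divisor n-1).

Step 1 — column means:
  mean(A) = (7 + 3 + 5 + 8 + 6) / 5 = 29/5 = 5.8
  mean(B) = (7 + 8 + 7 + 7 + 8) / 5 = 37/5 = 7.4

Step 2 — sample covariance S[i,j] = (1/(n-1)) · Σ_k (x_{k,i} - mean_i) · (x_{k,j} - mean_j), with n-1 = 4.
  S[A,A] = ((1.2)·(1.2) + (-2.8)·(-2.8) + (-0.8)·(-0.8) + (2.2)·(2.2) + (0.2)·(0.2)) / 4 = 14.8/4 = 3.7
  S[A,B] = ((1.2)·(-0.4) + (-2.8)·(0.6) + (-0.8)·(-0.4) + (2.2)·(-0.4) + (0.2)·(0.6)) / 4 = -2.6/4 = -0.65
  S[B,B] = ((-0.4)·(-0.4) + (0.6)·(0.6) + (-0.4)·(-0.4) + (-0.4)·(-0.4) + (0.6)·(0.6)) / 4 = 1.2/4 = 0.3

S is symmetric (S[j,i] = S[i,j]). Assembling:

S = [[3.7, -0.65],
 [-0.65, 0.3]]


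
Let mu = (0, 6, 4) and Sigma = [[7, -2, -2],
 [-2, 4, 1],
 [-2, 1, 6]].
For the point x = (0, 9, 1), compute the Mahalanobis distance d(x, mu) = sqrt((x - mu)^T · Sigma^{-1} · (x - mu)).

Step 1 — centre the observation: (x - mu) = (0, 3, -3).

Step 2 — invert Sigma (cofactor / det for 3×3, or solve directly):
  Sigma^{-1} = [[0.1783, 0.0775, 0.0465],
 [0.0775, 0.2946, -0.0233],
 [0.0465, -0.0233, 0.186]].

Step 3 — form the quadratic (x - mu)^T · Sigma^{-1} · (x - mu):
  Sigma^{-1} · (x - mu) = (0.093, 0.9535, -0.6279).
  (x - mu)^T · [Sigma^{-1} · (x - mu)] = (0)·(0.093) + (3)·(0.9535) + (-3)·(-0.6279) = 4.7442.

Step 4 — take square root: d = √(4.7442) ≈ 2.1781.

d(x, mu) = √(4.7442) ≈ 2.1781


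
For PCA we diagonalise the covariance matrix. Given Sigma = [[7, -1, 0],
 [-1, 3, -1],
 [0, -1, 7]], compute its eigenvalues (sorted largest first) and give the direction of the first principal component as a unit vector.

Step 1 — characteristic polynomial p(λ) = det(λI - Sigma) = λ³ - tr·λ² + c_1·λ - det, where tr = trace, c_1 = sum of the principal 2×2 minors, det = det(Sigma):
  tr = 7 + 3 + 7 = 17,
  c_1 = (7·3 - (-1)²) + (7·7 - (0)²) + (3·7 - (-1)²) = 20 + 49 + 20 = 89,
  det = 7·(3·7 - (-1)²) - (-1)·((-1)·7 - (-1)·(0)) + (0)·((-1)·(-1) - 3·(0)) = 7·(20) - (-1)·(-7) + (0)·(1) = 133.
  So p(λ) = λ³ - 17λ² + 89λ - 133.
Step 2 — look for an integer root (rational root theorem: any rational root is an integer divisor of 133). Testing λ = 7:
  p(7) = 343 - 833 + 623 - 133 = 0  ✓
  Dividing out (λ - 7): p(λ) = (λ - 7)(λ² - 10λ + 19).
Step 3 — remaining eigenvalues from the quadratic λ² - 10λ + 19 = 0:
  Δ = 10² - 4·19 = 100 - 76 = 24,  λ = (10 ± √24)/2 = (10 ± 4.899)/2 ≈ 7.4495 or 2.5505.
  Sorted: λ_1 = 7.4495,  λ_2 = 7,  λ_3 = 2.5505  (check: sum = 17 = tr ✓).

Step 4 — unit eigenvector for λ_1 ≈ 7.4495: v spans the null space of (Sigma - λ_1 I), whose rows are
  r_1 = (-0.4495, -1, 0),  r_2 = (-1, -4.4495, -1),  r_3 = (0, -1, -0.4495).
  v is orthogonal to every row, so take v ∝ r_1 × r_2 = ((-1)·(-1) - (0)·(-4.4495), (0)·(-1) - (-0.4495)·(-1), (-0.4495)·(-4.4495) - (-1)·(-1)) ≈ (1, -0.4495, 1).
  Let u = (1, -0.4495, 1).
  ||u|| = √((1)² + (-0.4495)² + (1)²) = √(2.202) ≈ 1.4839,  v_1 = u/||u|| ≈ (0.6739, -0.3029, 0.6739) (||v_1|| = 1).

λ_1 = 7.4495,  λ_2 = 7,  λ_3 = 2.5505;  v_1 ≈ (0.6739, -0.3029, 0.6739)


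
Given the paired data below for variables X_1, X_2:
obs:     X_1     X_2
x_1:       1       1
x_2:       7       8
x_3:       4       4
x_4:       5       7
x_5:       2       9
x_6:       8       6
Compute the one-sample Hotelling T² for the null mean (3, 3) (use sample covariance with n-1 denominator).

Step 1 — sample mean vector:
  mean(X_1) = (1 + 7 + 4 + 5 + 2 + 8) / 6 = 27/6 = 4.5
  mean(X_2) = (1 + 8 + 4 + 7 + 9 + 6) / 6 = 35/6 = 5.8333
  x̄ = (4.5, 5.8333),  deviation x̄ - mu_0 = (4.5, 5.8333) - (3, 3) = (1.5, 2.8333).

Step 2 — sample covariance matrix, S[i,j] = (1/(n-1)) · Σ_k (x_{k,i} - mean_i) · (x_{k,j} - mean_j), divisor n-1 = 5:
  S[X_1,X_1] = ((-3.5)·(-3.5) + (2.5)·(2.5) + (-0.5)·(-0.5) + (0.5)·(0.5) + (-2.5)·(-2.5) + (3.5)·(3.5)) / 5 = 37.5/5 = 7.5
  S[X_1,X_2] = ((-3.5)·(-4.8333) + (2.5)·(2.1667) + (-0.5)·(-1.8333) + (0.5)·(1.1667) + (-2.5)·(3.1667) + (3.5)·(0.1667)) / 5 = 16.5/5 = 3.3
  S[X_2,X_2] = ((-4.8333)·(-4.8333) + (2.1667)·(2.1667) + (-1.8333)·(-1.8333) + (1.1667)·(1.1667) + (3.1667)·(3.1667) + (0.1667)·(0.1667)) / 5 = 42.8333/5 = 8.5667
  S = [[7.5, 3.3],
 [3.3, 8.5667]].

Step 3 — invert S. det(S) = 7.5·8.5667 - (3.3)² = 53.36.
  S^{-1} = (1/det) · [[d, -b], [-b, a]] = [[0.1605, -0.0618],
 [-0.0618, 0.1406]].

Step 4 — quadratic form (x̄ - mu_0)^T · S^{-1} · (x̄ - mu_0):
  S^{-1} · (x̄ - mu_0) = (0.0656, 0.3055),
  (x̄ - mu_0)^T · [...] = (1.5)·(0.0656) + (2.8333)·(0.3055) = 0.9639.

Step 5 — scale by n: T² = 6 · 0.9639 = 5.7834.

T² ≈ 5.7834


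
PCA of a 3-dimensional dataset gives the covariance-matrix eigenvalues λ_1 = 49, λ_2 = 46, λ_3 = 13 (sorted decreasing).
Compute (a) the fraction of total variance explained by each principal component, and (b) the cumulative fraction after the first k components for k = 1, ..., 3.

Step 1 — total variance = trace(Sigma) = Σ λ_i = 49 + 46 + 13 = 108.

Step 2 — fraction explained by component i = λ_i / Σ λ:
  PC1: 49/108 = 0.4537
  PC2: 46/108 = 0.4259
  PC3: 13/108 = 0.1204

Step 3 — cumulative fraction after k components = (λ_1 + ... + λ_k) / Σ λ:
  k = 1: 49/108 = 0.4537
  k = 2: (49 + 46)/108 = 95/108 = 0.8796
  k = 3: (49 + 46 + 13)/108 = 108/108 = 1

Summary (fraction, with percent):

explained: PC1 0.4537 (45.37%), PC2 0.4259 (42.59%), PC3 0.1204 (12.04%);  cumulative: 0.4537, 0.8796, 1


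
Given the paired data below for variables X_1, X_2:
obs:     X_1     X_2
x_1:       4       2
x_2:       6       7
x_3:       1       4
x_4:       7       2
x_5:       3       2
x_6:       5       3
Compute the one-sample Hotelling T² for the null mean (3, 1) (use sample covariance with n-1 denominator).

Step 1 — sample mean vector:
  mean(X_1) = (4 + 6 + 1 + 7 + 3 + 5) / 6 = 26/6 = 4.3333
  mean(X_2) = (2 + 7 + 4 + 2 + 2 + 3) / 6 = 20/6 = 3.3333
  x̄ = (4.3333, 3.3333),  deviation x̄ - mu_0 = (4.3333, 3.3333) - (3, 1) = (1.3333, 2.3333).

Step 2 — sample covariance matrix, S[i,j] = (1/(n-1)) · Σ_k (x_{k,i} - mean_i) · (x_{k,j} - mean_j), divisor n-1 = 5:
  S[X_1,X_1] = ((-0.3333)·(-0.3333) + (1.6667)·(1.6667) + (-3.3333)·(-3.3333) + (2.6667)·(2.6667) + (-1.3333)·(-1.3333) + (0.6667)·(0.6667)) / 5 = 23.3333/5 = 4.6667
  S[X_1,X_2] = ((-0.3333)·(-1.3333) + (1.6667)·(3.6667) + (-3.3333)·(0.6667) + (2.6667)·(-1.3333) + (-1.3333)·(-1.3333) + (0.6667)·(-0.3333)) / 5 = 2.3333/5 = 0.4667
  S[X_2,X_2] = ((-1.3333)·(-1.3333) + (3.6667)·(3.6667) + (0.6667)·(0.6667) + (-1.3333)·(-1.3333) + (-1.3333)·(-1.3333) + (-0.3333)·(-0.3333)) / 5 = 19.3333/5 = 3.8667
  S = [[4.6667, 0.4667],
 [0.4667, 3.8667]].

Step 3 — invert S. det(S) = 4.6667·3.8667 - (0.4667)² = 17.8267.
  S^{-1} = (1/det) · [[d, -b], [-b, a]] = [[0.2169, -0.0262],
 [-0.0262, 0.2618]].

Step 4 — quadratic form (x̄ - mu_0)^T · S^{-1} · (x̄ - mu_0):
  S^{-1} · (x̄ - mu_0) = (0.2281, 0.5759),
  (x̄ - mu_0)^T · [...] = (1.3333)·(0.2281) + (2.3333)·(0.5759) = 1.648.

Step 5 — scale by n: T² = 6 · 1.648 = 9.8878.

T² ≈ 9.8878


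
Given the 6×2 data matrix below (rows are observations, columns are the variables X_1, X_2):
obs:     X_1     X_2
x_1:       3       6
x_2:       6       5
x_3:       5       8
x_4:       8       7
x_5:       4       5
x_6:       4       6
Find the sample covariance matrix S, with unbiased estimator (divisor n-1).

Step 1 — column means:
  mean(X_1) = (3 + 6 + 5 + 8 + 4 + 4) / 6 = 30/6 = 5
  mean(X_2) = (6 + 5 + 8 + 7 + 5 + 6) / 6 = 37/6 = 6.1667

Step 2 — sample covariance S[i,j] = (1/(n-1)) · Σ_k (x_{k,i} - mean_i) · (x_{k,j} - mean_j), with n-1 = 5.
  S[X_1,X_1] = ((-2)·(-2) + (1)·(1) + (0)·(0) + (3)·(3) + (-1)·(-1) + (-1)·(-1)) / 5 = 16/5 = 3.2
  S[X_1,X_2] = ((-2)·(-0.1667) + (1)·(-1.1667) + (0)·(1.8333) + (3)·(0.8333) + (-1)·(-1.1667) + (-1)·(-0.1667)) / 5 = 3/5 = 0.6
  S[X_2,X_2] = ((-0.1667)·(-0.1667) + (-1.1667)·(-1.1667) + (1.8333)·(1.8333) + (0.8333)·(0.8333) + (-1.1667)·(-1.1667) + (-0.1667)·(-0.1667)) / 5 = 6.8333/5 = 1.3667

S is symmetric (S[j,i] = S[i,j]). Assembling:

S = [[3.2, 0.6],
 [0.6, 1.3667]]


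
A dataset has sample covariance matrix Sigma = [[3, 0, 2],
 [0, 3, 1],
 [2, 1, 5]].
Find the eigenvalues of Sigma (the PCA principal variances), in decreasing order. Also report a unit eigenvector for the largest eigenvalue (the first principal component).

Step 1 — characteristic polynomial p(λ) = det(λI - Sigma) = λ³ - tr·λ² + c_1·λ - det, where tr = trace, c_1 = sum of the principal 2×2 minors, det = det(Sigma):
  tr = 3 + 3 + 5 = 11,
  c_1 = (3·3 - (0)²) + (3·5 - (2)²) + (3·5 - (1)²) = 9 + 11 + 14 = 34,
  det = 3·(3·5 - (1)²) - (0)·((0)·5 - (1)·(2)) + (2)·((0)·(1) - 3·(2)) = 3·(14) - (0)·(-2) + (2)·(-6) = 30.
  So p(λ) = λ³ - 11λ² + 34λ - 30.
Step 2 — look for an integer root (rational root theorem: any rational root is an integer divisor of 30). Testing λ = 3:
  p(3) = 27 - 99 + 102 - 30 = 0  ✓
  Dividing out (λ - 3): p(λ) = (λ - 3)(λ² - 8λ + 10).
Step 3 — remaining eigenvalues from the quadratic λ² - 8λ + 10 = 0:
  Δ = 8² - 4·10 = 64 - 40 = 24,  λ = (8 ± √24)/2 = (8 ± 4.899)/2 ≈ 6.4495 or 1.5505.
  Sorted: λ_1 = 6.4495,  λ_2 = 3,  λ_3 = 1.5505  (check: sum = 11 = tr ✓).

Step 4 — unit eigenvector for λ_1 ≈ 6.4495: v spans the null space of (Sigma - λ_1 I), whose rows are
  r_1 = (-3.4495, 0, 2),  r_2 = (0, -3.4495, 1),  r_3 = (2, 1, -1.4495).
  v is orthogonal to every row, so take v ∝ r_1 × r_2 = ((0)·(1) - (2)·(-3.4495), (2)·(0) - (-3.4495)·(1), (-3.4495)·(-3.4495) - (0)·(0)) ≈ (6.899, 3.4495, 11.899).
  Let u = (6.899, 3.4495, 11.899).
  ||u|| = √((6.899)² + (3.4495)² + (11.899)²) = √(201.0806) ≈ 14.1803,  v_1 = u/||u|| ≈ (0.4865, 0.2433, 0.8391) (||v_1|| = 1).

λ_1 = 6.4495,  λ_2 = 3,  λ_3 = 1.5505;  v_1 ≈ (0.4865, 0.2433, 0.8391)


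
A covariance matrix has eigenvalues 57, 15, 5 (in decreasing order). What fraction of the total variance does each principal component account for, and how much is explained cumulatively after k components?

Step 1 — total variance = trace(Sigma) = Σ λ_i = 57 + 15 + 5 = 77.

Step 2 — fraction explained by component i = λ_i / Σ λ:
  PC1: 57/77 = 0.7403
  PC2: 15/77 = 0.1948
  PC3: 5/77 = 0.0649

Step 3 — cumulative fraction after k components = (λ_1 + ... + λ_k) / Σ λ:
  k = 1: 57/77 = 0.7403
  k = 2: (57 + 15)/77 = 72/77 = 0.9351
  k = 3: (57 + 15 + 5)/77 = 77/77 = 1

Summary (fraction, with percent):

explained: PC1 0.7403 (74.03%), PC2 0.1948 (19.48%), PC3 0.0649 (6.49%);  cumulative: 0.7403, 0.9351, 1


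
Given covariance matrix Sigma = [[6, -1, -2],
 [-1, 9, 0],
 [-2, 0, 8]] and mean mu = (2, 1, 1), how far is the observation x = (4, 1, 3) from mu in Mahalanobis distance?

Step 1 — centre the observation: (x - mu) = (2, 0, 2).

Step 2 — invert Sigma (cofactor / det for 3×3, or solve directly):
  Sigma^{-1} = [[0.1856, 0.0206, 0.0464],
 [0.0206, 0.1134, 0.0052],
 [0.0464, 0.0052, 0.1366]].

Step 3 — form the quadratic (x - mu)^T · Sigma^{-1} · (x - mu):
  Sigma^{-1} · (x - mu) = (0.4639, 0.0515, 0.366).
  (x - mu)^T · [Sigma^{-1} · (x - mu)] = (2)·(0.4639) + (0)·(0.0515) + (2)·(0.366) = 1.6598.

Step 4 — take square root: d = √(1.6598) ≈ 1.2883.

d(x, mu) = √(1.6598) ≈ 1.2883


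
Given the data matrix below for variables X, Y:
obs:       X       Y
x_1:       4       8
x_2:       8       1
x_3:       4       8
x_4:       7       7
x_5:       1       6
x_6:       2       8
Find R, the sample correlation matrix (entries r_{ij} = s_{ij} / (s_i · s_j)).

Step 1 — column means:
  mean(X) = (4 + 8 + 4 + 7 + 1 + 2) / 6 = 26/6 = 4.3333
  mean(Y) = (8 + 1 + 8 + 7 + 6 + 8) / 6 = 38/6 = 6.3333

Step 2 — sample variances and covariances s[i,j] = (1/(n-1)) · Σ_k (x_{k,i} - mean_i) · (x_{k,j} - mean_j), with n-1 = 5:
  s[X,X] = ((-0.3333)·(-0.3333) + (3.6667)·(3.6667) + (-0.3333)·(-0.3333) + (2.6667)·(2.6667) + (-3.3333)·(-3.3333) + (-2.3333)·(-2.3333)) / 5 = 37.3333/5 = 7.4667
  s[X,Y] = ((-0.3333)·(1.6667) + (3.6667)·(-5.3333) + (-0.3333)·(1.6667) + (2.6667)·(0.6667) + (-3.3333)·(-0.3333) + (-2.3333)·(1.6667)) / 5 = -21.6667/5 = -4.3333
  s[Y,Y] = ((1.6667)·(1.6667) + (-5.3333)·(-5.3333) + (1.6667)·(1.6667) + (0.6667)·(0.6667) + (-0.3333)·(-0.3333) + (1.6667)·(1.6667)) / 5 = 37.3333/5 = 7.4667
  Sample standard deviations s_i = √(s[i,i]):
  s(X) = √(7.4667) = 2.7325
  s(Y) = √(7.4667) = 2.7325

Step 3 — r_{ij} = s_{ij} / (s_i · s_j):
  r[X,X] = 1 (diagonal).
  r[X,Y] = -4.3333 / (2.7325 · 2.7325) = -4.3333 / 7.4667 = -0.5804
  r[Y,Y] = 1 (diagonal).

R is symmetric with unit diagonal. Assembling:

R = [[1, -0.5804],
 [-0.5804, 1]]


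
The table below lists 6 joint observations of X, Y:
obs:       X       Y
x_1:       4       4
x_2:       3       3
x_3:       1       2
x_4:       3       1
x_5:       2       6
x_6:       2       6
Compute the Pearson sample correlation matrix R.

Step 1 — column means:
  mean(X) = (4 + 3 + 1 + 3 + 2 + 2) / 6 = 15/6 = 2.5
  mean(Y) = (4 + 3 + 2 + 1 + 6 + 6) / 6 = 22/6 = 3.6667

Step 2 — sample variances and covariances s[i,j] = (1/(n-1)) · Σ_k (x_{k,i} - mean_i) · (x_{k,j} - mean_j), with n-1 = 5:
  s[X,X] = ((1.5)·(1.5) + (0.5)·(0.5) + (-1.5)·(-1.5) + (0.5)·(0.5) + (-0.5)·(-0.5) + (-0.5)·(-0.5)) / 5 = 5.5/5 = 1.1
  s[X,Y] = ((1.5)·(0.3333) + (0.5)·(-0.6667) + (-1.5)·(-1.6667) + (0.5)·(-2.6667) + (-0.5)·(2.3333) + (-0.5)·(2.3333)) / 5 = -1/5 = -0.2
  s[Y,Y] = ((0.3333)·(0.3333) + (-0.6667)·(-0.6667) + (-1.6667)·(-1.6667) + (-2.6667)·(-2.6667) + (2.3333)·(2.3333) + (2.3333)·(2.3333)) / 5 = 21.3333/5 = 4.2667
  Sample standard deviations s_i = √(s[i,i]):
  s(X) = √(1.1) = 1.0488
  s(Y) = √(4.2667) = 2.0656

Step 3 — r_{ij} = s_{ij} / (s_i · s_j):
  r[X,X] = 1 (diagonal).
  r[X,Y] = -0.2 / (1.0488 · 2.0656) = -0.2 / 2.1664 = -0.0923
  r[Y,Y] = 1 (diagonal).

R is symmetric with unit diagonal. Assembling:

R = [[1, -0.0923],
 [-0.0923, 1]]


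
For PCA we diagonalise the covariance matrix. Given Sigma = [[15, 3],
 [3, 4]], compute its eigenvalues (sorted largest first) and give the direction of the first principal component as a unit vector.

Step 1 — characteristic polynomial of 2×2 Sigma:
  det(Sigma - λI) = λ² - trace · λ + det = 0.
  trace = 15 + 4 = 19, det = 15·4 - (3)² = 51.
Step 2 — discriminant:
  Δ = trace² - 4·det = 361 - 204 = 157.
Step 3 — eigenvalues:
  λ = (trace ± √Δ)/2 = (19 ± 12.53)/2,
  λ_1 = 15.765,  λ_2 = 3.235.

Step 4 — unit eigenvector for λ_1: solve (Sigma - λ_1 I)v = 0. First row:
  (15 - 15.765)·v_x + (3)·v_y = 0, i.e. (-0.765)·v_x + (3)·v_y = 0,
  so v ∝ (b, λ_1 - a) = (3, 0.765) = u.
  ||u|| = √((3)² + (0.765)²) = √(9.5852) ≈ 3.096,
  v_1 = u/||u|| ≈ (0.969, 0.2471) (||v_1|| = 1).

λ_1 = 15.765,  λ_2 = 3.235;  v_1 ≈ (0.969, 0.2471)


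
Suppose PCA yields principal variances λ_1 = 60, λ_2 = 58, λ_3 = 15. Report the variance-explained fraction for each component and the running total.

Step 1 — total variance = trace(Sigma) = Σ λ_i = 60 + 58 + 15 = 133.

Step 2 — fraction explained by component i = λ_i / Σ λ:
  PC1: 60/133 = 0.4511
  PC2: 58/133 = 0.4361
  PC3: 15/133 = 0.1128

Step 3 — cumulative fraction after k components = (λ_1 + ... + λ_k) / Σ λ:
  k = 1: 60/133 = 0.4511
  k = 2: (60 + 58)/133 = 118/133 = 0.8872
  k = 3: (60 + 58 + 15)/133 = 133/133 = 1

Summary (fraction, with percent):

explained: PC1 0.4511 (45.11%), PC2 0.4361 (43.61%), PC3 0.1128 (11.28%);  cumulative: 0.4511, 0.8872, 1


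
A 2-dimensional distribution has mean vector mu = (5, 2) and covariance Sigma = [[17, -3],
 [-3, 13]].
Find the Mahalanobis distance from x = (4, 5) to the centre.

Step 1 — centre the observation: (x - mu) = (-1, 3).

Step 2 — invert Sigma. det(Sigma) = 17·13 - (-3)² = 212.
  Sigma^{-1} = (1/det) · [[d, -b], [-b, a]] = [[0.0613, 0.0142],
 [0.0142, 0.0802]].

Step 3 — form the quadratic (x - mu)^T · Sigma^{-1} · (x - mu):
  Sigma^{-1} · (x - mu) = (-0.0189, 0.2264).
  (x - mu)^T · [Sigma^{-1} · (x - mu)] = (-1)·(-0.0189) + (3)·(0.2264) = 0.6981.

Step 4 — take square root: d = √(0.6981) ≈ 0.8355.

d(x, mu) = √(0.6981) ≈ 0.8355


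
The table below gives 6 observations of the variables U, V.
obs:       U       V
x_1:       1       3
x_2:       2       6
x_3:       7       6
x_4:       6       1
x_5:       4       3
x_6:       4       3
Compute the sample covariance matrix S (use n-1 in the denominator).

Step 1 — column means:
  mean(U) = (1 + 2 + 7 + 6 + 4 + 4) / 6 = 24/6 = 4
  mean(V) = (3 + 6 + 6 + 1 + 3 + 3) / 6 = 22/6 = 3.6667

Step 2 — sample covariance S[i,j] = (1/(n-1)) · Σ_k (x_{k,i} - mean_i) · (x_{k,j} - mean_j), with n-1 = 5.
  S[U,U] = ((-3)·(-3) + (-2)·(-2) + (3)·(3) + (2)·(2) + (0)·(0) + (0)·(0)) / 5 = 26/5 = 5.2
  S[U,V] = ((-3)·(-0.6667) + (-2)·(2.3333) + (3)·(2.3333) + (2)·(-2.6667) + (0)·(-0.6667) + (0)·(-0.6667)) / 5 = -1/5 = -0.2
  S[V,V] = ((-0.6667)·(-0.6667) + (2.3333)·(2.3333) + (2.3333)·(2.3333) + (-2.6667)·(-2.6667) + (-0.6667)·(-0.6667) + (-0.6667)·(-0.6667)) / 5 = 19.3333/5 = 3.8667

S is symmetric (S[j,i] = S[i,j]). Assembling:

S = [[5.2, -0.2],
 [-0.2, 3.8667]]


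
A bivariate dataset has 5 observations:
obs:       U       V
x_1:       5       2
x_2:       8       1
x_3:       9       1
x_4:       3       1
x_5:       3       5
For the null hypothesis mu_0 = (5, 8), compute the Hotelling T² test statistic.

Step 1 — sample mean vector:
  mean(U) = (5 + 8 + 9 + 3 + 3) / 5 = 28/5 = 5.6
  mean(V) = (2 + 1 + 1 + 1 + 5) / 5 = 10/5 = 2
  x̄ = (5.6, 2),  deviation x̄ - mu_0 = (5.6, 2) - (5, 8) = (0.6, -6).

Step 2 — sample covariance matrix, S[i,j] = (1/(n-1)) · Σ_k (x_{k,i} - mean_i) · (x_{k,j} - mean_j), divisor n-1 = 4:
  S[U,U] = ((-0.6)·(-0.6) + (2.4)·(2.4) + (3.4)·(3.4) + (-2.6)·(-2.6) + (-2.6)·(-2.6)) / 4 = 31.2/4 = 7.8
  S[U,V] = ((-0.6)·(0) + (2.4)·(-1) + (3.4)·(-1) + (-2.6)·(-1) + (-2.6)·(3)) / 4 = -11/4 = -2.75
  S[V,V] = ((0)·(0) + (-1)·(-1) + (-1)·(-1) + (-1)·(-1) + (3)·(3)) / 4 = 12/4 = 3
  S = [[7.8, -2.75],
 [-2.75, 3]].

Step 3 — invert S. det(S) = 7.8·3 - (-2.75)² = 15.8375.
  S^{-1} = (1/det) · [[d, -b], [-b, a]] = [[0.1894, 0.1736],
 [0.1736, 0.4925]].

Step 4 — quadratic form (x̄ - mu_0)^T · S^{-1} · (x̄ - mu_0):
  S^{-1} · (x̄ - mu_0) = (-0.9282, -2.8508),
  (x̄ - mu_0)^T · [...] = (0.6)·(-0.9282) + (-6)·(-2.8508) = 16.5481.

Step 5 — scale by n: T² = 5 · 16.5481 = 82.7403.

T² ≈ 82.7403


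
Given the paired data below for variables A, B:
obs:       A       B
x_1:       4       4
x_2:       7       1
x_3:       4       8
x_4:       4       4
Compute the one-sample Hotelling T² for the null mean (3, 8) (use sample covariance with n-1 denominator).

Step 1 — sample mean vector:
  mean(A) = (4 + 7 + 4 + 4) / 4 = 19/4 = 4.75
  mean(B) = (4 + 1 + 8 + 4) / 4 = 17/4 = 4.25
  x̄ = (4.75, 4.25),  deviation x̄ - mu_0 = (4.75, 4.25) - (3, 8) = (1.75, -3.75).

Step 2 — sample covariance matrix, S[i,j] = (1/(n-1)) · Σ_k (x_{k,i} - mean_i) · (x_{k,j} - mean_j), divisor n-1 = 3:
  S[A,A] = ((-0.75)·(-0.75) + (2.25)·(2.25) + (-0.75)·(-0.75) + (-0.75)·(-0.75)) / 3 = 6.75/3 = 2.25
  S[A,B] = ((-0.75)·(-0.25) + (2.25)·(-3.25) + (-0.75)·(3.75) + (-0.75)·(-0.25)) / 3 = -9.75/3 = -3.25
  S[B,B] = ((-0.25)·(-0.25) + (-3.25)·(-3.25) + (3.75)·(3.75) + (-0.25)·(-0.25)) / 3 = 24.75/3 = 8.25
  S = [[2.25, -3.25],
 [-3.25, 8.25]].

Step 3 — invert S. det(S) = 2.25·8.25 - (-3.25)² = 8.
  S^{-1} = (1/det) · [[d, -b], [-b, a]] = [[1.0313, 0.4063],
 [0.4063, 0.2813]].

Step 4 — quadratic form (x̄ - mu_0)^T · S^{-1} · (x̄ - mu_0):
  S^{-1} · (x̄ - mu_0) = (0.2812, -0.3438),
  (x̄ - mu_0)^T · [...] = (1.75)·(0.2812) + (-3.75)·(-0.3438) = 1.7813.

Step 5 — scale by n: T² = 4 · 1.7813 = 7.125.

T² ≈ 7.125


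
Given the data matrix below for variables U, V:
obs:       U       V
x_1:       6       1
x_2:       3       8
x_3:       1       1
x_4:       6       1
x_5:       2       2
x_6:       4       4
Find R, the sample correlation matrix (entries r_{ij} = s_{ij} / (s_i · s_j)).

Step 1 — column means:
  mean(U) = (6 + 3 + 1 + 6 + 2 + 4) / 6 = 22/6 = 3.6667
  mean(V) = (1 + 8 + 1 + 1 + 2 + 4) / 6 = 17/6 = 2.8333

Step 2 — sample variances and covariances s[i,j] = (1/(n-1)) · Σ_k (x_{k,i} - mean_i) · (x_{k,j} - mean_j), with n-1 = 5:
  s[U,U] = ((2.3333)·(2.3333) + (-0.6667)·(-0.6667) + (-2.6667)·(-2.6667) + (2.3333)·(2.3333) + (-1.6667)·(-1.6667) + (0.3333)·(0.3333)) / 5 = 21.3333/5 = 4.2667
  s[U,V] = ((2.3333)·(-1.8333) + (-0.6667)·(5.1667) + (-2.6667)·(-1.8333) + (2.3333)·(-1.8333) + (-1.6667)·(-0.8333) + (0.3333)·(1.1667)) / 5 = -5.3333/5 = -1.0667
  s[V,V] = ((-1.8333)·(-1.8333) + (5.1667)·(5.1667) + (-1.8333)·(-1.8333) + (-1.8333)·(-1.8333) + (-0.8333)·(-0.8333) + (1.1667)·(1.1667)) / 5 = 38.8333/5 = 7.7667
  Sample standard deviations s_i = √(s[i,i]):
  s(U) = √(4.2667) = 2.0656
  s(V) = √(7.7667) = 2.7869

Step 3 — r_{ij} = s_{ij} / (s_i · s_j):
  r[U,U] = 1 (diagonal).
  r[U,V] = -1.0667 / (2.0656 · 2.7869) = -1.0667 / 5.7565 = -0.1853
  r[V,V] = 1 (diagonal).

R is symmetric with unit diagonal. Assembling:

R = [[1, -0.1853],
 [-0.1853, 1]]


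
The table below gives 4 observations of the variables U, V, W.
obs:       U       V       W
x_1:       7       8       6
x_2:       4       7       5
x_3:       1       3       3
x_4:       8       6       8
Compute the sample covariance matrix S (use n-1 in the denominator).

Step 1 — column means:
  mean(U) = (7 + 4 + 1 + 8) / 4 = 20/4 = 5
  mean(V) = (8 + 7 + 3 + 6) / 4 = 24/4 = 6
  mean(W) = (6 + 5 + 3 + 8) / 4 = 22/4 = 5.5

Step 2 — sample covariance S[i,j] = (1/(n-1)) · Σ_k (x_{k,i} - mean_i) · (x_{k,j} - mean_j), with n-1 = 3.
  S[U,U] = ((2)·(2) + (-1)·(-1) + (-4)·(-4) + (3)·(3)) / 3 = 30/3 = 10
  S[U,V] = ((2)·(2) + (-1)·(1) + (-4)·(-3) + (3)·(0)) / 3 = 15/3 = 5
  S[U,W] = ((2)·(0.5) + (-1)·(-0.5) + (-4)·(-2.5) + (3)·(2.5)) / 3 = 19/3 = 6.3333
  S[V,V] = ((2)·(2) + (1)·(1) + (-3)·(-3) + (0)·(0)) / 3 = 14/3 = 4.6667
  S[V,W] = ((2)·(0.5) + (1)·(-0.5) + (-3)·(-2.5) + (0)·(2.5)) / 3 = 8/3 = 2.6667
  S[W,W] = ((0.5)·(0.5) + (-0.5)·(-0.5) + (-2.5)·(-2.5) + (2.5)·(2.5)) / 3 = 13/3 = 4.3333

S is symmetric (S[j,i] = S[i,j]). Assembling:

S = [[10, 5, 6.3333],
 [5, 4.6667, 2.6667],
 [6.3333, 2.6667, 4.3333]]


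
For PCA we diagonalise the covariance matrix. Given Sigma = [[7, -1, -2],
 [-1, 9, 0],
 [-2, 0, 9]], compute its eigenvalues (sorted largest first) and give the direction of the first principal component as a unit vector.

Step 1 — characteristic polynomial p(λ) = det(λI - Sigma) = λ³ - tr·λ² + c_1·λ - det, where tr = trace, c_1 = sum of the principal 2×2 minors, det = det(Sigma):
  tr = 7 + 9 + 9 = 25,
  c_1 = (7·9 - (-1)²) + (7·9 - (-2)²) + (9·9 - (0)²) = 62 + 59 + 81 = 202,
  det = 7·(9·9 - (0)²) - (-1)·((-1)·9 - (0)·(-2)) + (-2)·((-1)·(0) - 9·(-2)) = 7·(81) - (-1)·(-9) + (-2)·(18) = 522.
  So p(λ) = λ³ - 25λ² + 202λ - 522.
Step 2 — look for an integer root (rational root theorem: any rational root is an integer divisor of 522). Testing λ = 9:
  p(9) = 729 - 2025 + 1818 - 522 = 0  ✓
  Dividing out (λ - 9): p(λ) = (λ - 9)(λ² - 16λ + 58).
Step 3 — remaining eigenvalues from the quadratic λ² - 16λ + 58 = 0:
  Δ = 16² - 4·58 = 256 - 232 = 24,  λ = (16 ± √24)/2 = (16 ± 4.899)/2 ≈ 10.4495 or 5.5505.
  Sorted: λ_1 = 10.4495,  λ_2 = 9,  λ_3 = 5.5505  (check: sum = 25 = tr ✓).

Step 4 — unit eigenvector for λ_1 ≈ 10.4495: v spans the null space of (Sigma - λ_1 I), whose rows are
  r_1 = (-3.4495, -1, -2),  r_2 = (-1, -1.4495, 0),  r_3 = (-2, 0, -1.4495).
  v is orthogonal to every row, so take v ∝ r_1 × r_2 = ((-1)·(0) - (-2)·(-1.4495), (-2)·(-1) - (-3.4495)·(0), (-3.4495)·(-1.4495) - (-1)·(-1)) ≈ (-2.899, 2, 4).
  Rescale (multiply by -1 so the first nonzero entry is positive): u = (2.899, -2, -4).
  ||u|| = √((2.899)² + (-2)² + (-4)²) = √(28.4041) ≈ 5.3295,  v_1 = u/||u|| ≈ (0.5439, -0.3753, -0.7505) (||v_1|| = 1).

λ_1 = 10.4495,  λ_2 = 9,  λ_3 = 5.5505;  v_1 ≈ (0.5439, -0.3753, -0.7505)


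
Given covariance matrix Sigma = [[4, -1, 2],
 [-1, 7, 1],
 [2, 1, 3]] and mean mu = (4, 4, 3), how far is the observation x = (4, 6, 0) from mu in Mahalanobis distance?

Step 1 — centre the observation: (x - mu) = (0, 2, -3).

Step 2 — invert Sigma (cofactor / det for 3×3, or solve directly):
  Sigma^{-1} = [[0.4444, 0.1111, -0.3333],
 [0.1111, 0.1778, -0.1333],
 [-0.3333, -0.1333, 0.6]].

Step 3 — form the quadratic (x - mu)^T · Sigma^{-1} · (x - mu):
  Sigma^{-1} · (x - mu) = (1.2222, 0.7556, -2.0667).
  (x - mu)^T · [Sigma^{-1} · (x - mu)] = (0)·(1.2222) + (2)·(0.7556) + (-3)·(-2.0667) = 7.7111.

Step 4 — take square root: d = √(7.7111) ≈ 2.7769.

d(x, mu) = √(7.7111) ≈ 2.7769


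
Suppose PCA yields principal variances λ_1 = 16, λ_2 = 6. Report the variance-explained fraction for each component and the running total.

Step 1 — total variance = trace(Sigma) = Σ λ_i = 16 + 6 = 22.

Step 2 — fraction explained by component i = λ_i / Σ λ:
  PC1: 16/22 = 0.7273
  PC2: 6/22 = 0.2727

Step 3 — cumulative fraction after k components = (λ_1 + ... + λ_k) / Σ λ:
  k = 1: 16/22 = 0.7273
  k = 2: (16 + 6)/22 = 22/22 = 1

Summary (fraction, with percent):

explained: PC1 0.7273 (72.73%), PC2 0.2727 (27.27%);  cumulative: 0.7273, 1


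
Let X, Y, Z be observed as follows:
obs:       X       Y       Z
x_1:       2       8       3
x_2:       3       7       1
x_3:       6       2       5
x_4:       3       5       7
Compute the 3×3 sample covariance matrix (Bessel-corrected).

Step 1 — column means:
  mean(X) = (2 + 3 + 6 + 3) / 4 = 14/4 = 3.5
  mean(Y) = (8 + 7 + 2 + 5) / 4 = 22/4 = 5.5
  mean(Z) = (3 + 1 + 5 + 7) / 4 = 16/4 = 4

Step 2 — sample covariance S[i,j] = (1/(n-1)) · Σ_k (x_{k,i} - mean_i) · (x_{k,j} - mean_j), with n-1 = 3.
  S[X,X] = ((-1.5)·(-1.5) + (-0.5)·(-0.5) + (2.5)·(2.5) + (-0.5)·(-0.5)) / 3 = 9/3 = 3
  S[X,Y] = ((-1.5)·(2.5) + (-0.5)·(1.5) + (2.5)·(-3.5) + (-0.5)·(-0.5)) / 3 = -13/3 = -4.3333
  S[X,Z] = ((-1.5)·(-1) + (-0.5)·(-3) + (2.5)·(1) + (-0.5)·(3)) / 3 = 4/3 = 1.3333
  S[Y,Y] = ((2.5)·(2.5) + (1.5)·(1.5) + (-3.5)·(-3.5) + (-0.5)·(-0.5)) / 3 = 21/3 = 7
  S[Y,Z] = ((2.5)·(-1) + (1.5)·(-3) + (-3.5)·(1) + (-0.5)·(3)) / 3 = -12/3 = -4
  S[Z,Z] = ((-1)·(-1) + (-3)·(-3) + (1)·(1) + (3)·(3)) / 3 = 20/3 = 6.6667

S is symmetric (S[j,i] = S[i,j]). Assembling:

S = [[3, -4.3333, 1.3333],
 [-4.3333, 7, -4],
 [1.3333, -4, 6.6667]]


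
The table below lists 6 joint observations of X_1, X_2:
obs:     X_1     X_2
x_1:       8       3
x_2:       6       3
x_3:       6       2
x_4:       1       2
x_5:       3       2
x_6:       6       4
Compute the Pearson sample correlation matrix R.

Step 1 — column means:
  mean(X_1) = (8 + 6 + 6 + 1 + 3 + 6) / 6 = 30/6 = 5
  mean(X_2) = (3 + 3 + 2 + 2 + 2 + 4) / 6 = 16/6 = 2.6667

Step 2 — sample variances and covariances s[i,j] = (1/(n-1)) · Σ_k (x_{k,i} - mean_i) · (x_{k,j} - mean_j), with n-1 = 5:
  s[X_1,X_1] = ((3)·(3) + (1)·(1) + (1)·(1) + (-4)·(-4) + (-2)·(-2) + (1)·(1)) / 5 = 32/5 = 6.4
  s[X_1,X_2] = ((3)·(0.3333) + (1)·(0.3333) + (1)·(-0.6667) + (-4)·(-0.6667) + (-2)·(-0.6667) + (1)·(1.3333)) / 5 = 6/5 = 1.2
  s[X_2,X_2] = ((0.3333)·(0.3333) + (0.3333)·(0.3333) + (-0.6667)·(-0.6667) + (-0.6667)·(-0.6667) + (-0.6667)·(-0.6667) + (1.3333)·(1.3333)) / 5 = 3.3333/5 = 0.6667
  Sample standard deviations s_i = √(s[i,i]):
  s(X_1) = √(6.4) = 2.5298
  s(X_2) = √(0.6667) = 0.8165

Step 3 — r_{ij} = s_{ij} / (s_i · s_j):
  r[X_1,X_1] = 1 (diagonal).
  r[X_1,X_2] = 1.2 / (2.5298 · 0.8165) = 1.2 / 2.0656 = 0.5809
  r[X_2,X_2] = 1 (diagonal).

R is symmetric with unit diagonal. Assembling:

R = [[1, 0.5809],
 [0.5809, 1]]
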